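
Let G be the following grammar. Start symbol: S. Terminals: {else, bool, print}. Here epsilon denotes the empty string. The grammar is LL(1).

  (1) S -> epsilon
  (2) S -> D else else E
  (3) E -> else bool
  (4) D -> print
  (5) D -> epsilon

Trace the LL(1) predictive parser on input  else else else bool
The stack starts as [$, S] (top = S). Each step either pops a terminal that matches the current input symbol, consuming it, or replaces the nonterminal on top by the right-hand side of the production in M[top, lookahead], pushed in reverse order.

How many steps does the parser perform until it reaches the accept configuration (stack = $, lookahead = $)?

7

step 1: stack=$ S  input=else else else bool $  — expand S -> D else else E
step 2: stack=$ E else else D  input=else else else bool $  — expand D -> epsilon
step 3: stack=$ E else else  input=else else else bool $  — match else
step 4: stack=$ E else  input=else else bool $  — match else
step 5: stack=$ E  input=else bool $  — expand E -> else bool
step 6: stack=$ bool else  input=else bool $  — match else
step 7: stack=$ bool  input=bool $  — match bool
Accept reached after 7 steps.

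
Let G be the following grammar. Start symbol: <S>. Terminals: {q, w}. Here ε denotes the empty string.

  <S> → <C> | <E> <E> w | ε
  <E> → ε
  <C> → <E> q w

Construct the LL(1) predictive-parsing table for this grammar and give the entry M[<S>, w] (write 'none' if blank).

FIRST(<E>): from <E>→ε we get {ε}. So FIRST(<E>) = {ε}.
FIRST(<C>): from <C>→<E> q w we get {q}. So FIRST(<C>) = {q}.
FIRST(<S>): from <S>→<C> we get {q}; from <S>→<E> <E> w we get {w}; from <S>→ε we get {ε}. So FIRST(<S>) = {ε, q, w}.
FOLLOW(<S>) includes $ since <S> is the start symbol.
FOLLOW(<S>): <S> appears on no right-hand side. Thus FOLLOW(<S>) = {$}.
For <S> → <C>: FIRST(<C>) = {q}, so it goes in M[<S>, t] for t ∈ {q}.
For <S> → <E> <E> w: FIRST(<E> <E> w) = {w}, so it goes in M[<S>, t] for t ∈ {w}.
For <S> → ε: FIRST(ε) = {ε}, so it goes in M[<S>, t] for t ∈ {}; since ε ∈ FIRST, also for every t ∈ FOLLOW(<S>) = {$}.

<S> → <E> <E> w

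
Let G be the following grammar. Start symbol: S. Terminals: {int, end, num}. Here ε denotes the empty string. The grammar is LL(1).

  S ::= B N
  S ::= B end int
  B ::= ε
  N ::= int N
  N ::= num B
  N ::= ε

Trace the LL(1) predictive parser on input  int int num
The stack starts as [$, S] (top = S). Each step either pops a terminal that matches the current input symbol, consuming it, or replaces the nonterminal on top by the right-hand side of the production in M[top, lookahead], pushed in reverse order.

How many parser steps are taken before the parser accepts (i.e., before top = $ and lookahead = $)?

     Stack    Input          Action
  1  $ S      int int num $  expand S ::= B N
  2  $ N B    int int num $  expand B ::= ε
  3  $ N      int int num $  expand N ::= int N
  4  $ N int  int int num $  match int
  5  $ N      int num $      expand N ::= int N
  6  $ N int  int num $      match int
  7  $ N      num $          expand N ::= num B
  8  $ B num  num $          match num
  9  $ B      $              expand B ::= ε
Accept reached after 9 steps.

9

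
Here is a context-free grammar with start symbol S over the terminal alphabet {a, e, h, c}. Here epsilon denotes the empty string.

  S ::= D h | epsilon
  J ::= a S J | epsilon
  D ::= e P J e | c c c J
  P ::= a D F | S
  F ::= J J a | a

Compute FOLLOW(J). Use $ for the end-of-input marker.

{a, e, h}

FIRST(J) = {epsilon, a}
FIRST(D) = {c, e}
FIRST(S) = {epsilon, c, e}  (via D h)
FIRST(F) = {a}  (via J J a)
FIRST(P) = {epsilon, a, c, e}  (via S)
FOLLOW(S) includes $ since S is the start symbol.
FOLLOW(D): in S::=D h, D is followed by h with FIRST {h}; in P::=a D F, D is followed by F with FIRST {a}. Thus FOLLOW(D) = {a, h}.
FOLLOW(J): in J::=a S J, the suffix after J is empty (adds nothing new); in D::=e P J e, J is followed by e with FIRST {e}; in D::=c c c J, the suffix after J is empty, so FOLLOW(J) ⊇ FOLLOW(D) = {a, h}; in F::=J J a (occurrence 1), J is followed by J a with FIRST {a}; in F::=J J a (occurrence 2), J is followed by a with FIRST {a}. Thus FOLLOW(J) = {a, e, h}.
FOLLOW(P): in D::=e P J e, P is followed by J e with FIRST {a, e}. Thus FOLLOW(P) = {a, e}.
FOLLOW(S): in J::=a S J, S is followed by J with FIRST {epsilon, a}; in J::=a S J, the suffix after S is nullable, so FOLLOW(S) ⊇ FOLLOW(J) = {a, e, h}; in P::=S, the suffix after S is empty, so FOLLOW(S) ⊇ FOLLOW(P) = {a, e}. Thus FOLLOW(S) = {$, a, e, h}.
FOLLOW(F): in P::=a D F, the suffix after F is empty, so FOLLOW(F) ⊇ FOLLOW(P) = {a, e}. Thus FOLLOW(F) = {a, e}.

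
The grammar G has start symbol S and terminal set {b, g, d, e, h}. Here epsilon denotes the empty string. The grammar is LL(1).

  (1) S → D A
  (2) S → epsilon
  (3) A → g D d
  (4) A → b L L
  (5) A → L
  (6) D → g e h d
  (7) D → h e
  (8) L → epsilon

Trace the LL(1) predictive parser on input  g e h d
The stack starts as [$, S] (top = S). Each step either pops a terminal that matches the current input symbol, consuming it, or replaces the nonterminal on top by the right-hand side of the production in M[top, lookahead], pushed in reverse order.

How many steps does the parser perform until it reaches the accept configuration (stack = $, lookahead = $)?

8

     Stack        Input      Action
  1  $ S          g e h d $  expand S → D A
  2  $ A D        g e h d $  expand D → g e h d
  3  $ A d h e g  g e h d $  match g
  4  $ A d h e    e h d $    match e
  5  $ A d h      h d $      match h
  6  $ A d        d $        match d
  7  $ A          $          expand A → L
  8  $ L          $          expand L → epsilon
Accept reached after 8 steps.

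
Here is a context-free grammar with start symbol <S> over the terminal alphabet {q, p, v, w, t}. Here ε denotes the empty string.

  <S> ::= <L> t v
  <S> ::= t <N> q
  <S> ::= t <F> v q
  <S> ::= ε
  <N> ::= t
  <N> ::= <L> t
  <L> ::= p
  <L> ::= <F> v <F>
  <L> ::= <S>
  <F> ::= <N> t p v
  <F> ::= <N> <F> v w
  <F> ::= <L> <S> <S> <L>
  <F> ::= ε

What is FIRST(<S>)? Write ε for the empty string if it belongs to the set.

{ε, p, t, v}

FIRST(<S>) = {ε, p, t, v}  (via <L> t v)
FIRST(<N>) = {p, t, v}  (via <L> t)
FIRST(<L>) = {ε, p, t, v}  (via <F> v <F>, <S>)
FIRST(<F>) = {ε, p, t, v}  (via <N> t p v, <N> <F> v w, <L> <S> <S> <L>)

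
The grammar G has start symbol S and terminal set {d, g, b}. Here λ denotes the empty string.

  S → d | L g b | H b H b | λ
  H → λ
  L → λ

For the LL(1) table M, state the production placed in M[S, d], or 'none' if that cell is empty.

FIRST(H): from H→λ we get {λ}. So FIRST(H) = {λ}.
FIRST(L): from L→λ we get {λ}. So FIRST(L) = {λ}.
FIRST(S): from S→d we get {d}; from S→L g b we get {g}; from S→H b H b we get {b}; from S→λ we get {λ}. So FIRST(S) = {λ, b, d, g}.
FOLLOW(S) includes $ since S is the start symbol.
FOLLOW(S): S appears on no right-hand side. Thus FOLLOW(S) = {$}.
For S → d: FIRST(d) = {d}, so it goes in M[S, t] for t ∈ {d}.
For S → L g b: FIRST(L g b) = {g}, so it goes in M[S, t] for t ∈ {g}.
For S → H b H b: FIRST(H b H b) = {b}, so it goes in M[S, t] for t ∈ {b}.
For S → λ: FIRST(λ) = {λ}, so it goes in M[S, t] for t ∈ {}; since λ ∈ FIRST, also for every t ∈ FOLLOW(S) = {$}.

S → d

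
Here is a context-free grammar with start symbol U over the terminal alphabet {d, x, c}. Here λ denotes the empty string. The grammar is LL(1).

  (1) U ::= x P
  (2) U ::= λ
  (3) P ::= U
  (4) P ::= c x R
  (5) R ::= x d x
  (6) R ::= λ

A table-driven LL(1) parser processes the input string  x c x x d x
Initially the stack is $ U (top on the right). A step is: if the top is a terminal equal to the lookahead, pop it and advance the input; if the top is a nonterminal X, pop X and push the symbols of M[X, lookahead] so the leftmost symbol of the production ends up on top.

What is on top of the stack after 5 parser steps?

step 1: stack=$ U  input=x c x x d x $  — expand U ::= x P
step 2: stack=$ P x  input=x c x x d x $  — match x
step 3: stack=$ P  input=c x x d x $  — expand P ::= c x R
step 4: stack=$ R x c  input=c x x d x $  — match c
step 5: stack=$ R x  input=x x d x $  — match x
Stack after step 5: $ R (top = R).

R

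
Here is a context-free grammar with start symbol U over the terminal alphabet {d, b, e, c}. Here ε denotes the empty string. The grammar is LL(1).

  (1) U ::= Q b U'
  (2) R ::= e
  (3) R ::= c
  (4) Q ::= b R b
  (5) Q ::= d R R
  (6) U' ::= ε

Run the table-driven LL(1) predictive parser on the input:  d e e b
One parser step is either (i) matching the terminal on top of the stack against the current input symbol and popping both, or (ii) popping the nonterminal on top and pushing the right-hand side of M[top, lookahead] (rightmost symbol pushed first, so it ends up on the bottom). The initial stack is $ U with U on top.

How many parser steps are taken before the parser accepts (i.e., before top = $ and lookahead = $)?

9

step 1: stack=$ U  input=d e e b $  — expand U ::= Q b U'
step 2: stack=$ U' b Q  input=d e e b $  — expand Q ::= d R R
step 3: stack=$ U' b R R d  input=d e e b $  — match d
step 4: stack=$ U' b R R  input=e e b $  — expand R ::= e
step 5: stack=$ U' b R e  input=e e b $  — match e
step 6: stack=$ U' b R  input=e b $  — expand R ::= e
step 7: stack=$ U' b e  input=e b $  — match e
step 8: stack=$ U' b  input=b $  — match b
step 9: stack=$ U'  input=$  — expand U' ::= ε
Accept reached after 9 steps.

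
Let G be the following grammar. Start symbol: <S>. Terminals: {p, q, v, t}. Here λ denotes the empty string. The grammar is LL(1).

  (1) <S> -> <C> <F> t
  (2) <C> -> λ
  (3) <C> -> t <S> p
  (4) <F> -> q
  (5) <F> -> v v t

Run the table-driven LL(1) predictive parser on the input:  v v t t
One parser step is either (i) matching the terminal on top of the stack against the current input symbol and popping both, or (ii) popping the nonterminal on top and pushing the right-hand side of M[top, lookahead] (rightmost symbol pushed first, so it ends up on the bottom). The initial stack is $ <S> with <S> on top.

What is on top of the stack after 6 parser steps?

     Stack        Input      Action
  1  $ <S>        v v t t $  expand <S> -> <C> <F> t
  2  $ t <F> <C>  v v t t $  expand <C> -> λ
  3  $ t <F>      v v t t $  expand <F> -> v v t
  4  $ t t v v    v v t t $  match v
  5  $ t t v      v t t $    match v
  6  $ t t        t t $      match t
Stack after step 6: $ t (top = t).

t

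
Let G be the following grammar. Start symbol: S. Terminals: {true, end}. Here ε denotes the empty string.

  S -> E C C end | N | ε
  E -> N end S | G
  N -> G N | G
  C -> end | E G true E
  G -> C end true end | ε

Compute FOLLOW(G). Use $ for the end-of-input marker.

FIRST(S) = {ε, end, true}  (via E C C end, N)
FIRST(E) = {ε, end, true}  (via N end S, G)
FIRST(N) = {ε, end, true}  (via G N, G)
FIRST(C) = {end, true}  (via E G true E)
FIRST(G) = {ε, end, true}  (via C end true end)
FOLLOW(S) includes $ since S is the start symbol.
FOLLOW(C): in S->E C C end (occurrence 1), C is followed by C end with FIRST {end, true}; in S->E C C end (occurrence 2), C is followed by end with FIRST {end}; in G->C end true end, C is followed by end true end with FIRST {end}. Thus FOLLOW(C) = {end, true}.
FOLLOW(E): in S->E C C end, E is followed by C C end with FIRST {end, true}; in C->E G true E (occurrence 1), E is followed by G true E with FIRST {end, true}; in C->E G true E (occurrence 2), the suffix after E is empty, so FOLLOW(E) ⊇ FOLLOW(C) = {end, true}. Thus FOLLOW(E) = {end, true}.
FOLLOW(S): in E->N end S, the suffix after S is empty, so FOLLOW(S) ⊇ FOLLOW(E) = {end, true}. Thus FOLLOW(S) = {$, end, true}.
FOLLOW(N): in S->N, the suffix after N is empty, so FOLLOW(N) ⊇ FOLLOW(S) = {$, end, true}; in E->N end S, N is followed by end S with FIRST {end}; in N->G N, the suffix after N is empty (adds nothing new). Thus FOLLOW(N) = {$, end, true}.
FOLLOW(G): in E->G, the suffix after G is empty, so FOLLOW(G) ⊇ FOLLOW(E) = {end, true}; in N->G N, G is followed by N with FIRST {ε, end, true}; in N->G N, the suffix after G is nullable, so FOLLOW(G) ⊇ FOLLOW(N) = {$, end, true}; in N->G, the suffix after G is empty, so FOLLOW(G) ⊇ FOLLOW(N) = {$, end, true}; in C->E G true E, G is followed by true E with FIRST {true}. Thus FOLLOW(G) = {$, end, true}.

{$, end, true}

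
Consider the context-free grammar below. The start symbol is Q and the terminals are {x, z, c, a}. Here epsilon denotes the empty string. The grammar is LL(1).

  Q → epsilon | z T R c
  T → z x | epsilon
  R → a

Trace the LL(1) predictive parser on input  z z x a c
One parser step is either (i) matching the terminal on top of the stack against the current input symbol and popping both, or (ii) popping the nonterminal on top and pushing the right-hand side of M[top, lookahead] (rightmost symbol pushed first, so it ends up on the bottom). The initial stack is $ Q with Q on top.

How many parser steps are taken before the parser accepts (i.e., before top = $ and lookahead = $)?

8

     Stack      Input        Action
  1  $ Q        z z x a c $  expand Q → z T R c
  2  $ c R T z  z z x a c $  match z
  3  $ c R T    z x a c $    expand T → z x
  4  $ c R x z  z x a c $    match z
  5  $ c R x    x a c $      match x
  6  $ c R      a c $        expand R → a
  7  $ c a      a c $        match a
  8  $ c        c $          match c
Accept reached after 8 steps.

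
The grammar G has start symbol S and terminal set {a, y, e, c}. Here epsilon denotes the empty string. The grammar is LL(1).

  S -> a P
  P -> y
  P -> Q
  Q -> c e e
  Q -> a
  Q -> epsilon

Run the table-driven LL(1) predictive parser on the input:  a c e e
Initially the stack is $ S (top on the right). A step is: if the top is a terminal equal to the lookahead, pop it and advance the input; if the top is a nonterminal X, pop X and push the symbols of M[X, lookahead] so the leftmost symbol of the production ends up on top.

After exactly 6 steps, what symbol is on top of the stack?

step 1: stack=$ S  input=a c e e $  — expand S -> a P
step 2: stack=$ P a  input=a c e e $  — match a
step 3: stack=$ P  input=c e e $  — expand P -> Q
step 4: stack=$ Q  input=c e e $  — expand Q -> c e e
step 5: stack=$ e e c  input=c e e $  — match c
step 6: stack=$ e e  input=e e $  — match e
Stack after step 6: $ e (top = e).

e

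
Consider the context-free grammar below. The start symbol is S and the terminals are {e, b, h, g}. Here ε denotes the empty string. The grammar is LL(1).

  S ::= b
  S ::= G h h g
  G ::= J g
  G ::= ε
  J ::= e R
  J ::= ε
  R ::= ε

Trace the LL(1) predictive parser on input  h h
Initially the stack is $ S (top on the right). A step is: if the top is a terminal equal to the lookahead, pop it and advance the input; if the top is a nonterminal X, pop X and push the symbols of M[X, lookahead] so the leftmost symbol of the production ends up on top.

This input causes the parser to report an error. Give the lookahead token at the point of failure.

$

     Stack      Input  Action
  1  $ S        h h $  expand S ::= G h h g
  2  $ g h h G  h h $  expand G ::= ε
  3  $ g h h    h h $  match h
  4  $ g h      h $    match h
  5  $ g        $      error: top is terminal g but lookahead is $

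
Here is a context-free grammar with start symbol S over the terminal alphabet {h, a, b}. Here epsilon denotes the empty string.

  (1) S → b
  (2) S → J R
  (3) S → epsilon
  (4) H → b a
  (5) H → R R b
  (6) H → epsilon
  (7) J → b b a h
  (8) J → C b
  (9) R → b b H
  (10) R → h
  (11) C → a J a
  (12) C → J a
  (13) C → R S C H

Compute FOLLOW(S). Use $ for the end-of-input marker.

FIRST(R) = {b, h}
FIRST(H) = {epsilon, b, h}  (via R R b)
FIRST(S) = {epsilon, a, b, h}  (via J R)
FIRST(J) = {a, b, h}  (via C b)
FIRST(C) = {a, b, h}  (via J a, R S C H)
FOLLOW(S) includes $ since S is the start symbol.
FOLLOW(S): in C→R S C H, S is followed by C H with FIRST {a, b, h}. Thus FOLLOW(S) = {$, a, b, h}.
FOLLOW(J): in S→J R, J is followed by R with FIRST {b, h}; in C→a J a, J is followed by a with FIRST {a}; in C→J a, J is followed by a with FIRST {a}. Thus FOLLOW(J) = {a, b, h}.
FOLLOW(R): in S→J R, the suffix after R is empty, so FOLLOW(R) ⊇ FOLLOW(S) = {$, a, b, h}; in H→R R b (occurrence 1), R is followed by R b with FIRST {b, h}; in H→R R b (occurrence 2), R is followed by b with FIRST {b}; in C→R S C H, R is followed by S C H with FIRST {a, b, h}. Thus FOLLOW(R) = {$, a, b, h}.
FOLLOW(C): in J→C b, C is followed by b with FIRST {b}; in C→R S C H, C is followed by H with FIRST {epsilon, b, h}; in C→R S C H, the suffix after C is nullable (adds nothing new). Thus FOLLOW(C) = {b, h}.
FOLLOW(H): in R→b b H, the suffix after H is empty, so FOLLOW(H) ⊇ FOLLOW(R) = {$, a, b, h}; in C→R S C H, the suffix after H is empty, so FOLLOW(H) ⊇ FOLLOW(C) = {b, h}. Thus FOLLOW(H) = {$, a, b, h}.

{$, a, b, h}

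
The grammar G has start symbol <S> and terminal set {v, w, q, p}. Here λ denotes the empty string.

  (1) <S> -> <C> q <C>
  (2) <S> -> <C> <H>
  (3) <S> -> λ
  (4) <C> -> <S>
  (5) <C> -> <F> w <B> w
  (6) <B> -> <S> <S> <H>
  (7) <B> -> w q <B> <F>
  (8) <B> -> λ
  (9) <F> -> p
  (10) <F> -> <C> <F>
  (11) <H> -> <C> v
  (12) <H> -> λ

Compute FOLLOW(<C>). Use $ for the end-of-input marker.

{$, p, q, v, w}

FIRST(<S>) = {λ, p, q, v}  (via <C> q <C>, <C> <H>)
FIRST(<C>) = {λ, p, q, v}  (via <S>, <F> w <B> w)
FIRST(<F>) = {p, q, v}  (via <C> <F>)
FIRST(<H>) = {λ, p, q, v}  (via <C> v)
FIRST(<B>) = {λ, p, q, v, w}  (via <S> <S> <H>)
FOLLOW(<S>) includes $ since <S> is the start symbol.
FOLLOW(<B>): in <C>-><F> w <B> w, <B> is followed by w with FIRST {w}; in <B>->w q <B> <F>, <B> is followed by <F> with FIRST {p, q, v}. Thus FOLLOW(<B>) = {p, q, v, w}.
FOLLOW(<F>): in <C>-><F> w <B> w, <F> is followed by w <B> w with FIRST {w}; in <B>->w q <B> <F>, the suffix after <F> is empty, so FOLLOW(<F>) ⊇ FOLLOW(<B>) = {p, q, v, w}; in <F>-><C> <F>, the suffix after <F> is empty (adds nothing new). Thus FOLLOW(<F>) = {p, q, v, w}.
FOLLOW(<S>): in <C>-><S>, the suffix after <S> is empty, so FOLLOW(<S>) ⊇ FOLLOW(<C>) = {$, p, q, v, w}; in <B>-><S> <S> <H> (occurrence 1), <S> is followed by <S> <H> with FIRST {λ, p, q, v}; in <B>-><S> <S> <H> (occurrence 1), the suffix after <S> is nullable, so FOLLOW(<S>) ⊇ FOLLOW(<B>) = {p, q, v, w}; in <B>-><S> <S> <H> (occurrence 2), <S> is followed by <H> with FIRST {λ, p, q, v}; in <B>-><S> <S> <H> (occurrence 2), the suffix after <S> is nullable, so FOLLOW(<S>) ⊇ FOLLOW(<B>) = {p, q, v, w}. Thus FOLLOW(<S>) = {$, p, q, v, w}.
FOLLOW(<C>): in <S>-><C> q <C> (occurrence 1), <C> is followed by q <C> with FIRST {q}; in <S>-><C> q <C> (occurrence 2), the suffix after <C> is empty, so FOLLOW(<C>) ⊇ FOLLOW(<S>) = {$, p, q, v, w}; in <S>-><C> <H>, <C> is followed by <H> with FIRST {λ, p, q, v}; in <S>-><C> <H>, the suffix after <C> is nullable, so FOLLOW(<C>) ⊇ FOLLOW(<S>) = {$, p, q, v, w}; in <F>-><C> <F>, <C> is followed by <F> with FIRST {p, q, v}; in <H>-><C> v, <C> is followed by v with FIRST {v}. Thus FOLLOW(<C>) = {$, p, q, v, w}.
FOLLOW(<H>): in <S>-><C> <H>, the suffix after <H> is empty, so FOLLOW(<H>) ⊇ FOLLOW(<S>) = {$, p, q, v, w}; in <B>-><S> <S> <H>, the suffix after <H> is empty, so FOLLOW(<H>) ⊇ FOLLOW(<B>) = {p, q, v, w}. Thus FOLLOW(<H>) = {$, p, q, v, w}.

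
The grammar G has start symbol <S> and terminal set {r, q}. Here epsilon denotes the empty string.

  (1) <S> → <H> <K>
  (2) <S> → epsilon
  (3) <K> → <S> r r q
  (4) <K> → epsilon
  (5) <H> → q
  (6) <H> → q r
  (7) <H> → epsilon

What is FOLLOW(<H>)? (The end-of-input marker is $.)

FIRST(<H>) = {epsilon, q}
FIRST(<S>) = {epsilon, q, r}  (via <H> <K>)
FIRST(<K>) = {epsilon, q, r}  (via <S> r r q)
FOLLOW(<S>) includes $ since <S> is the start symbol.
FOLLOW(<S>): in <K>→<S> r r q, <S> is followed by r r q with FIRST {r}. Thus FOLLOW(<S>) = {$, r}.
FOLLOW(<K>): in <S>→<H> <K>, the suffix after <K> is empty, so FOLLOW(<K>) ⊇ FOLLOW(<S>) = {$, r}. Thus FOLLOW(<K>) = {$, r}.
FOLLOW(<H>): in <S>→<H> <K>, <H> is followed by <K> with FIRST {epsilon, q, r}; in <S>→<H> <K>, the suffix after <H> is nullable, so FOLLOW(<H>) ⊇ FOLLOW(<S>) = {$, r}. Thus FOLLOW(<H>) = {$, q, r}.

{$, q, r}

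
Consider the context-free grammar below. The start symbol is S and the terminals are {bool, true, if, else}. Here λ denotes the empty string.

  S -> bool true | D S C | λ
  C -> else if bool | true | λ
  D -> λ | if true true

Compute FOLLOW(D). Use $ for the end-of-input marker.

{$, bool, else, if, true}

FIRST(C): from C->else if bool we get {else}; from C->true we get {true}; from C->λ we get {λ}. So FIRST(C) = {λ, else, true}.
FIRST(D): from D->λ we get {λ}; from D->if true true we get {if}. So FIRST(D) = {λ, if}.
FIRST(S): from S->bool true we get {bool}; from S->D S C we get {λ, bool, else, if, true}; from S->λ we get {λ}. So FIRST(S) = {λ, bool, else, if, true}.
FOLLOW(S) includes $ since S is the start symbol.
FOLLOW(S): in S->D S C, S is followed by C with FIRST {λ, else, true}; in S->D S C, the suffix after S is nullable (adds nothing new). Thus FOLLOW(S) = {$, else, true}.
FOLLOW(C): in S->D S C, the suffix after C is empty, so FOLLOW(C) ⊇ FOLLOW(S) = {$, else, true}. Thus FOLLOW(C) = {$, else, true}.
FOLLOW(D): in S->D S C, D is followed by S C with FIRST {λ, bool, else, if, true}; in S->D S C, the suffix after D is nullable, so FOLLOW(D) ⊇ FOLLOW(S) = {$, else, true}. Thus FOLLOW(D) = {$, bool, else, if, true}.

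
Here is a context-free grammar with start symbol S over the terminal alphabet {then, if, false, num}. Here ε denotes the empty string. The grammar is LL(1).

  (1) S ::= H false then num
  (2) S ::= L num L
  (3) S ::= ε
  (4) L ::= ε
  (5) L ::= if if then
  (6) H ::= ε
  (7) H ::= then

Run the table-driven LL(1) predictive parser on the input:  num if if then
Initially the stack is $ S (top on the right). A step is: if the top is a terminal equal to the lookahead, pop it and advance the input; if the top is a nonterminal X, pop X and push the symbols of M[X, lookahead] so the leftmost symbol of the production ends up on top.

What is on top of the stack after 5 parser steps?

     Stack         Input             Action
  1  $ S           num if if then $  expand S ::= L num L
  2  $ L num L     num if if then $  expand L ::= ε
  3  $ L num       num if if then $  match num
  4  $ L           if if then $      expand L ::= if if then
  5  $ then if if  if if then $      match if
Stack after step 5: $ then if (top = if).

if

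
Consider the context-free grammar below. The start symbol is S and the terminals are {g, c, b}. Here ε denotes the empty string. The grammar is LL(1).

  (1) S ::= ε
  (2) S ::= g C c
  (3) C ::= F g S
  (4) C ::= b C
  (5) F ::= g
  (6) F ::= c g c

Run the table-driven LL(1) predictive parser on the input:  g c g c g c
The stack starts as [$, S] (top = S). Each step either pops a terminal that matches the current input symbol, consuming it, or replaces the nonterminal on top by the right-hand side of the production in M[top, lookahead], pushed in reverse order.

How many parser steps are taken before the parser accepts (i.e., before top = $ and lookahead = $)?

10

      Stack          Input          Action
   1  $ S            g c g c g c $  expand S ::= g C c
   2  $ c C g        g c g c g c $  match g
   3  $ c C          c g c g c $    expand C ::= F g S
   4  $ c S g F      c g c g c $    expand F ::= c g c
   5  $ c S g c g c  c g c g c $    match c
   6  $ c S g c g    g c g c $      match g
   7  $ c S g c      c g c $        match c
   8  $ c S g        g c $          match g
   9  $ c S          c $            expand S ::= ε
  10  $ c            c $            match c
Accept reached after 10 steps.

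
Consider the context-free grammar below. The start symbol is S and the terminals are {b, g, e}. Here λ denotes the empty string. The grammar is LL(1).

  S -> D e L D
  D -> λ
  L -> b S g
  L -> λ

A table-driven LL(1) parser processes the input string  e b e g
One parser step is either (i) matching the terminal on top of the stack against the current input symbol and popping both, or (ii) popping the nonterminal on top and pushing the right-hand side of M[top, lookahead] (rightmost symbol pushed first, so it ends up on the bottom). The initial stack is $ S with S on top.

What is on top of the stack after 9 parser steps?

D

step 1: stack=$ S  input=e b e g $  — expand S -> D e L D
step 2: stack=$ D L e D  input=e b e g $  — expand D -> λ
step 3: stack=$ D L e  input=e b e g $  — match e
step 4: stack=$ D L  input=b e g $  — expand L -> b S g
step 5: stack=$ D g S b  input=b e g $  — match b
step 6: stack=$ D g S  input=e g $  — expand S -> D e L D
step 7: stack=$ D g D L e D  input=e g $  — expand D -> λ
step 8: stack=$ D g D L e  input=e g $  — match e
step 9: stack=$ D g D L  input=g $  — expand L -> λ
Stack after step 9: $ D g D (top = D).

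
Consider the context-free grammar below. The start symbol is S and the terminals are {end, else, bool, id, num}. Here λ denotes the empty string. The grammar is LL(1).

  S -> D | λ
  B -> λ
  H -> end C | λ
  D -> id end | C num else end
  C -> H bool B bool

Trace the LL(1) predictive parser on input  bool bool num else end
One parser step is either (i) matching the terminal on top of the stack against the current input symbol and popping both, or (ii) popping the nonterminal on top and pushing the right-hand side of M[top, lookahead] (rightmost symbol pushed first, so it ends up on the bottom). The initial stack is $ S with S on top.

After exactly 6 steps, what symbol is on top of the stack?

bool

     Stack                         Input                     Action
  1  $ S                           bool bool num else end $  expand S -> D
  2  $ D                           bool bool num else end $  expand D -> C num else end
  3  $ end else num C              bool bool num else end $  expand C -> H bool B bool
  4  $ end else num bool B bool H  bool bool num else end $  expand H -> λ
  5  $ end else num bool B bool    bool bool num else end $  match bool
  6  $ end else num bool B         bool num else end $       expand B -> λ
Stack after step 6: $ end else num bool (top = bool).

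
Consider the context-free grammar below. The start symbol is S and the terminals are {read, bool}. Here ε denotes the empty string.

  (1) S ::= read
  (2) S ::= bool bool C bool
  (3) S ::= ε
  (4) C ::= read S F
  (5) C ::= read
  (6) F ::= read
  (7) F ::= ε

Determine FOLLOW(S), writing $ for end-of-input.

{$, bool, read}

FIRST(S) = {ε, bool, read}
FIRST(C) = {read}
FIRST(F) = {ε, read}
FOLLOW(S) includes $ since S is the start symbol.
FOLLOW(C): in S::=bool bool C bool, C is followed by bool with FIRST {bool}. Thus FOLLOW(C) = {bool}.
FOLLOW(S): in C::=read S F, S is followed by F with FIRST {ε, read}; in C::=read S F, the suffix after S is nullable, so FOLLOW(S) ⊇ FOLLOW(C) = {bool}. Thus FOLLOW(S) = {$, bool, read}.
FOLLOW(F): in C::=read S F, the suffix after F is empty, so FOLLOW(F) ⊇ FOLLOW(C) = {bool}. Thus FOLLOW(F) = {bool}.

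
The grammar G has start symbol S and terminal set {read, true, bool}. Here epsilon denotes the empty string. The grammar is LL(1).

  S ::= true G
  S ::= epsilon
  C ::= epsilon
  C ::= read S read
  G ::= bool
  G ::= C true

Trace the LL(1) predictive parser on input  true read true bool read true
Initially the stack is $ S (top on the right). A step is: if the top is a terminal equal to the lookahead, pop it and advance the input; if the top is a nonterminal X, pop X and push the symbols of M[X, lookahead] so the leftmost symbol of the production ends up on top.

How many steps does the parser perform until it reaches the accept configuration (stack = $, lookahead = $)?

step 1: stack=$ S  input=true read true bool read true $  — expand S ::= true G
step 2: stack=$ G true  input=true read true bool read true $  — match true
step 3: stack=$ G  input=read true bool read true $  — expand G ::= C true
step 4: stack=$ true C  input=read true bool read true $  — expand C ::= read S read
step 5: stack=$ true read S read  input=read true bool read true $  — match read
step 6: stack=$ true read S  input=true bool read true $  — expand S ::= true G
step 7: stack=$ true read G true  input=true bool read true $  — match true
step 8: stack=$ true read G  input=bool read true $  — expand G ::= bool
step 9: stack=$ true read bool  input=bool read true $  — match bool
step 10: stack=$ true read  input=read true $  — match read
step 11: stack=$ true  input=true $  — match true
Accept reached after 11 steps.

11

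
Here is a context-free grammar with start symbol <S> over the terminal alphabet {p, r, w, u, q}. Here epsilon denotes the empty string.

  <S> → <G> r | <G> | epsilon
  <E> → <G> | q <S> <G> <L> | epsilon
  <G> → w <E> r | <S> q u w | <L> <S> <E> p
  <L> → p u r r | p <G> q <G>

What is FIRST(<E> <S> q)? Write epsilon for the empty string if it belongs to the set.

{p, q, w}

FIRST(<L>): from <L>→p u r r we get {p}; from <L>→p <G> q <G> we get {p}. So FIRST(<L>) = {p}.
FIRST(<S>): from <S>→<G> r we get {p, q, w}; from <S>→<G> we get {p, q, w}; from <S>→epsilon we get {epsilon}. So FIRST(<S>) = {epsilon, p, q, w}.
FIRST(<G>): from <G>→w <E> r we get {w}; from <G>→<S> q u w we get {p, q, w}; from <G>→<L> <S> <E> p we get {p}. So FIRST(<G>) = {p, q, w}.
FIRST(<E>): from <E>→<G> we get {p, q, w}; from <E>→q <S> <G> <L> we get {q}; from <E>→epsilon we get {epsilon}. So FIRST(<E>) = {epsilon, p, q, w}.
FIRST(<E> <S> q): take FIRST of each symbol in turn, carrying on past any symbol whose FIRST contains epsilon; result {p, q, w}.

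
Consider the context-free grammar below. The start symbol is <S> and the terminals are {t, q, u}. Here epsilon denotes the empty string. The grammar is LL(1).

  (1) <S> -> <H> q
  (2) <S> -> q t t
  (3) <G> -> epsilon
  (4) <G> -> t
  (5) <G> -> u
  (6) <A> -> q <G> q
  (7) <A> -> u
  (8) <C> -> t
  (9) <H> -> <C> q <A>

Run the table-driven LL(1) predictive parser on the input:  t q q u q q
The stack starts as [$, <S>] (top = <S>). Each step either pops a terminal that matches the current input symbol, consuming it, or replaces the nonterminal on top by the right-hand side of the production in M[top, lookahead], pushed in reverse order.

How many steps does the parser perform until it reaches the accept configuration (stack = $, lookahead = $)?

11

step 1: stack=$ <S>  input=t q q u q q $  — expand <S> -> <H> q
step 2: stack=$ q <H>  input=t q q u q q $  — expand <H> -> <C> q <A>
step 3: stack=$ q <A> q <C>  input=t q q u q q $  — expand <C> -> t
step 4: stack=$ q <A> q t  input=t q q u q q $  — match t
step 5: stack=$ q <A> q  input=q q u q q $  — match q
step 6: stack=$ q <A>  input=q u q q $  — expand <A> -> q <G> q
step 7: stack=$ q q <G> q  input=q u q q $  — match q
step 8: stack=$ q q <G>  input=u q q $  — expand <G> -> u
step 9: stack=$ q q u  input=u q q $  — match u
step 10: stack=$ q q  input=q q $  — match q
step 11: stack=$ q  input=q $  — match q
Accept reached after 11 steps.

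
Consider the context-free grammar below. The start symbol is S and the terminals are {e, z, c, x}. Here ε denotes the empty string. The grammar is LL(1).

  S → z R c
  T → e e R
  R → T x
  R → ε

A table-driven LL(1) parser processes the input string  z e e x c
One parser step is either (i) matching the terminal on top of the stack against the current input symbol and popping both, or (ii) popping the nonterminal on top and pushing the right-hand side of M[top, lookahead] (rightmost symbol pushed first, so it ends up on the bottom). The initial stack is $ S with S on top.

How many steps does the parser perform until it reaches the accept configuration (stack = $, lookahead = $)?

step 1: stack=$ S  input=z e e x c $  — expand S → z R c
step 2: stack=$ c R z  input=z e e x c $  — match z
step 3: stack=$ c R  input=e e x c $  — expand R → T x
step 4: stack=$ c x T  input=e e x c $  — expand T → e e R
step 5: stack=$ c x R e e  input=e e x c $  — match e
step 6: stack=$ c x R e  input=e x c $  — match e
step 7: stack=$ c x R  input=x c $  — expand R → ε
step 8: stack=$ c x  input=x c $  — match x
step 9: stack=$ c  input=c $  — match c
Accept reached after 9 steps.

9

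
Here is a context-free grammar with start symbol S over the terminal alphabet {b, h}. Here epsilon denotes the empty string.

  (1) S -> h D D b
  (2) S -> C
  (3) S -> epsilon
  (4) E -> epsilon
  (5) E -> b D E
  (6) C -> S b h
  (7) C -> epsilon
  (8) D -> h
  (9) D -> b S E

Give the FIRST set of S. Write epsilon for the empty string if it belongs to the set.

{epsilon, b, h}

FIRST(E) = {epsilon, b}
FIRST(D) = {b, h}
FIRST(S) = {epsilon, b, h}  (via C)
FIRST(C) = {epsilon, b, h}  (via S b h)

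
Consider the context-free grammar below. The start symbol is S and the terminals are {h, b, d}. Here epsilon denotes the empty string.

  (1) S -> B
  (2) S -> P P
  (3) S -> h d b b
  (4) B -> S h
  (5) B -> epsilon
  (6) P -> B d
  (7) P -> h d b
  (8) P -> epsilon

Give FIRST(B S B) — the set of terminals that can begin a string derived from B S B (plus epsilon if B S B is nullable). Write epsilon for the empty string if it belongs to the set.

{epsilon, d, h}

FIRST(S): from S->B we get {epsilon, d, h}; from S->P P we get {epsilon, d, h}; from S->h d b b we get {h}. So FIRST(S) = {epsilon, d, h}.
FIRST(B): from B->S h we get {d, h}; from B->epsilon we get {epsilon}. So FIRST(B) = {epsilon, d, h}.
FIRST(P): from P->B d we get {d, h}; from P->h d b we get {h}; from P->epsilon we get {epsilon}. So FIRST(P) = {epsilon, d, h}.
FIRST(B S B): take FIRST of each symbol in turn, carrying on past any symbol whose FIRST contains epsilon; result {epsilon, d, h}.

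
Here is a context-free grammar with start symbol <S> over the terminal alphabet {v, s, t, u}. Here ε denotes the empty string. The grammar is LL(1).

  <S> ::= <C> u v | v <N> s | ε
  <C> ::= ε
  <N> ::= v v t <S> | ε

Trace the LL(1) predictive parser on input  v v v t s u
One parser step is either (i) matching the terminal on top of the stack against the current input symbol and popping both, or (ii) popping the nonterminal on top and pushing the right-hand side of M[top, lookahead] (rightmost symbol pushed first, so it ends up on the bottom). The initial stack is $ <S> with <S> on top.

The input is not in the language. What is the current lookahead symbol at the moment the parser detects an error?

u

step 1: stack=$ <S>  input=v v v t s u $  — expand <S> ::= v <N> s
step 2: stack=$ s <N> v  input=v v v t s u $  — match v
step 3: stack=$ s <N>  input=v v t s u $  — expand <N> ::= v v t <S>
step 4: stack=$ s <S> t v v  input=v v t s u $  — match v
step 5: stack=$ s <S> t v  input=v t s u $  — match v
step 6: stack=$ s <S> t  input=t s u $  — match t
step 7: stack=$ s <S>  input=s u $  — expand <S> ::= ε
step 8: stack=$ s  input=s u $  — match s
step 9: stack=$  input=u $  — error: stack empty but input remains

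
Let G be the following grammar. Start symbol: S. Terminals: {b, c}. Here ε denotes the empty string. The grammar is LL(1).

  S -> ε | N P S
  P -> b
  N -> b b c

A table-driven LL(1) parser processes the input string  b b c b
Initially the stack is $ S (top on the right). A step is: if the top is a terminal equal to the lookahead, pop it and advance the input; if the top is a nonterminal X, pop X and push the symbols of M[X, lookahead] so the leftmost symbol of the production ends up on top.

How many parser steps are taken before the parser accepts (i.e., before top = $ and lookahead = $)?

8

step 1: stack=$ S  input=b b c b $  — expand S -> N P S
step 2: stack=$ S P N  input=b b c b $  — expand N -> b b c
step 3: stack=$ S P c b b  input=b b c b $  — match b
step 4: stack=$ S P c b  input=b c b $  — match b
step 5: stack=$ S P c  input=c b $  — match c
step 6: stack=$ S P  input=b $  — expand P -> b
step 7: stack=$ S b  input=b $  — match b
step 8: stack=$ S  input=$  — expand S -> ε
Accept reached after 8 steps.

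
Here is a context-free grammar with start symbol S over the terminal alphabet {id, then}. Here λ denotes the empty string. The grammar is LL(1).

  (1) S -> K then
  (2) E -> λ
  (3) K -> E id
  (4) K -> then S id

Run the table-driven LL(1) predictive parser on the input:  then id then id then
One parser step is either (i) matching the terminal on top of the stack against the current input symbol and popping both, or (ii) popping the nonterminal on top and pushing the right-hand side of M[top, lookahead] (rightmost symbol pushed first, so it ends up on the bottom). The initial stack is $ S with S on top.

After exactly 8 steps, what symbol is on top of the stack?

id

     Stack                Input                   Action
  1  $ S                  then id then id then $  expand S -> K then
  2  $ then K             then id then id then $  expand K -> then S id
  3  $ then id S then     then id then id then $  match then
  4  $ then id S          id then id then $       expand S -> K then
  5  $ then id then K     id then id then $       expand K -> E id
  6  $ then id then id E  id then id then $       expand E -> λ
  7  $ then id then id    id then id then $       match id
  8  $ then id then       then id then $          match then
Stack after step 8: $ then id (top = id).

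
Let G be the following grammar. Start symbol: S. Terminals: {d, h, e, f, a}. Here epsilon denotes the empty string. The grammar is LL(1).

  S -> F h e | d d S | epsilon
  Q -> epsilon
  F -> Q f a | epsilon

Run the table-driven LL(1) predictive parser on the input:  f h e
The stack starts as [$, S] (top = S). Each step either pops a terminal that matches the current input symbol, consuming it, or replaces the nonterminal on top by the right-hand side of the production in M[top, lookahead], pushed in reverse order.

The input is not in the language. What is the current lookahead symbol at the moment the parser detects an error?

h

     Stack        Input    Action
  1  $ S          f h e $  expand S -> F h e
  2  $ e h F      f h e $  expand F -> Q f a
  3  $ e h a f Q  f h e $  expand Q -> epsilon
  4  $ e h a f    f h e $  match f
  5  $ e h a      h e $    error: top is terminal a but lookahead is h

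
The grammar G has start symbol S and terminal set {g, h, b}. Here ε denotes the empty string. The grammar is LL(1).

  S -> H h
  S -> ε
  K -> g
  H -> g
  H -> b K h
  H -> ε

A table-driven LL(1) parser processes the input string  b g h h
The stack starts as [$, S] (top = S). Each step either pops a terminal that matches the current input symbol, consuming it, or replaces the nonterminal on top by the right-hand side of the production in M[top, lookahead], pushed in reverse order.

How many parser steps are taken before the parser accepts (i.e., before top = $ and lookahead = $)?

     Stack      Input      Action
  1  $ S        b g h h $  expand S -> H h
  2  $ h H      b g h h $  expand H -> b K h
  3  $ h h K b  b g h h $  match b
  4  $ h h K    g h h $    expand K -> g
  5  $ h h g    g h h $    match g
  6  $ h h      h h $      match h
  7  $ h        h $        match h
Accept reached after 7 steps.

7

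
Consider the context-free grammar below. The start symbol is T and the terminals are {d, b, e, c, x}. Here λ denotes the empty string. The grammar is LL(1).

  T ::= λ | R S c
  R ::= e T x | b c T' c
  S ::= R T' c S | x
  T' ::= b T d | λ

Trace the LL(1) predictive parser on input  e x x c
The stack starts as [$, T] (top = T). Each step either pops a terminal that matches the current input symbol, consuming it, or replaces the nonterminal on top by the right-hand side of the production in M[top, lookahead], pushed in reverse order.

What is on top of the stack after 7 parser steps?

c

step 1: stack=$ T  input=e x x c $  — expand T ::= R S c
step 2: stack=$ c S R  input=e x x c $  — expand R ::= e T x
step 3: stack=$ c S x T e  input=e x x c $  — match e
step 4: stack=$ c S x T  input=x x c $  — expand T ::= λ
step 5: stack=$ c S x  input=x x c $  — match x
step 6: stack=$ c S  input=x c $  — expand S ::= x
step 7: stack=$ c x  input=x c $  — match x
Stack after step 7: $ c (top = c).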